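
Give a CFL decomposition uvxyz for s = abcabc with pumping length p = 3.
u='ab', v='c', x='a', y='b', z='c'

For s = abcabc with pumping length p = 3:

One valid decomposition:
- u = 'ab'
- v = 'c'
- x = 'a'
- y = 'b'
- z = 'c'

Verification:
- uvxyz = 'ab' + 'c' + 'a' + 'b' + 'c' = abcabc ✓
- |vxy| = |'cab'| = 3 ≤ 3 ✓
- |vy| = |'cb'| = 2 > 0 ✓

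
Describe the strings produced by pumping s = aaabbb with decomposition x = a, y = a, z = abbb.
{xy^i z : i ≥ 0} = {a^(2+i) b^3 : i ≥ 0} = {aabbb, aaabbb, aaaabbb, ...}

With x = a, y = a, z = abbb: Starting with aaabbb and pumping the second 'a', we get strings with 2+i a's followed by 3 b's for i = 0, 1, 2, ...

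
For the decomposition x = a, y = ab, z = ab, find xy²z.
aababab

Given x = 'a', y = 'ab', z = 'ab' and i = 2:

xy^2z = x + y·y·...·y (2 times) + z
       = 'a' + 'ab'^2 + 'ab'
       = 'a' + 'abab' + 'ab'
       = 'aababab'

The pumped string is 'aababab' with length 7.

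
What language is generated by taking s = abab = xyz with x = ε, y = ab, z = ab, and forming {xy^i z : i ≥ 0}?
{xy^i z : i ≥ 0} = {(ab)^(i+1) : i ≥ 0} = {ab, abab, ababab, ...}

With x = ε, y = ab, z = ab: Pumping 'ab' gives strings of alternating a's and b's.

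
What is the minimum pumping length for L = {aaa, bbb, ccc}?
p = 4

For a finite language L, the pumping lemma holds vacuously if p > max|s| for s ∈ L.

The longest string in L = {aaa, bbb, ccc} has length 3.
If p = 4, then no string s ∈ L has |s| ≥ p, so the condition is vacuously true.

The minimum pumping length is p = 4.

Why no smaller p works: for any p ≤ 3, the longest string s ∈ L has |s| = 3 ≥ p, so it would
have to be pumpable; but pumping up (i = 2, 3, ...) produces ever longer strings, which cannot all lie in the
finite language L. So the pumping property fails for every p ≤ 3.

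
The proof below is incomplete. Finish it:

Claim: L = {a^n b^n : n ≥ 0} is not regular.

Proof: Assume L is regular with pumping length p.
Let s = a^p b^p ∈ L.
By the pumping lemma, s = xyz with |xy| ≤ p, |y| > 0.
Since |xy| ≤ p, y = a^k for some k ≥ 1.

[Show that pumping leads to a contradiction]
Consider xy²z = a^(p+k) b^p.

Since k ≥ 1, we have p + k > p.
So xy²z has more a's than b's: (p+k) a's vs p b's.
This means xy²z ∉ L because a^n b^n requires equal counts.

This contradicts the pumping lemma which states xy²z ∈ L.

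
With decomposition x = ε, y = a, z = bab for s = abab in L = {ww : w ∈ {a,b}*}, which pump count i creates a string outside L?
i = 0

xy⁰z = ε · ε · bab = bab; bab has odd length 3, so it cannot be written as ww and is not in L.
(Other choices also work, e.g. i = 2, 3; only i = 1 is guaranteed to stay in L since xy¹z = s.)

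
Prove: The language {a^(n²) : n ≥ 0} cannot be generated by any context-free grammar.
Assume for contradiction that L is context-free, and let p ≥ 1 be the pumping length given by the pumping lemma for CFLs.
Choose s = a^(p²). Then s ∈ L and |s| = p² ≥ p.
By the CFL pumping lemma, s = uvxyz for some u, v, x, y, z with |vxy| ≤ p, |vy| ≥ 1, and uv^i xy^i z ∈ L for every i ≥ 0.
All symbols are a's, so only lengths matter: let k = |vy|, with 1 ≤ k ≤ |vxy| ≤ p.

Take i = 2: |uv²xy²z| = p² + k, and p² < p² + k ≤ p² + p < (p + 1)².
So the length lies strictly between consecutive squares and is not a perfect square; uv²xy²z ∉ L.

This contradicts the CFL pumping lemma, which requires uv^i xy^i z ∈ L for all i ≥ 0.
Hence L = {a^(n²) : n ≥ 0} is not context-free. ∎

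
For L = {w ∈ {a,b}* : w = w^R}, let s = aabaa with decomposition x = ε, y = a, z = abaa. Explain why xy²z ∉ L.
xy²z = aaabaa ∉ L

Pumping with i = 2 replaces y = a by y² = aa:
- Original: s = xyz = aabaa; aabaa reversed is aabaa, the same string, so it is a palindrome and is in L
- Pumped: xy²z = ε · aa · abaa = aaabaa
- aaabaa reversed is aabaaa ≠ aaabaa, so it is not a palindrome and is not in L

The pumping lemma would require xy²z ∈ L, so this decomposition yields a contradiction.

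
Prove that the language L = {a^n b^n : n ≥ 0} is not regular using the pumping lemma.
Assume for contradiction that L is regular, and let p ≥ 1 be the pumping length given by the pumping lemma.
Choose s = a^p b^p. Then s ∈ L and |s| = 2p ≥ p.
By the pumping lemma, s = xyz for some x, y, z with |xy| ≤ p, |y| ≥ 1, and xy^i z ∈ L for every i ≥ 0.
Since |xy| ≤ p and the first p symbols of s are all a's, we must have y = a^k for some k with 1 ≤ k ≤ p.

Take i = 2: xy²z = a^(p + k) b^p.
This string has p + k a's but p b's, and p + k > p because k ≥ 1. So xy²z ∉ L.

This contradicts the pumping lemma, which requires xy^i z ∈ L for all i ≥ 0.
Hence L = {a^n b^n : n ≥ 0} is not regular. ∎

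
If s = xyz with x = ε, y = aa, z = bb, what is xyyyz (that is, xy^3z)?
aaaaaabb

Given x = '', y = 'aa', z = 'bb' and i = 3:

xy^3z = x + y·y·...·y (3 times) + z
       = '' + 'aa'^3 + 'bb'
       = '' + 'aaaaaa' + 'bb'
       = 'aaaaaabb'

The pumped string is 'aaaaaabb' with length 8.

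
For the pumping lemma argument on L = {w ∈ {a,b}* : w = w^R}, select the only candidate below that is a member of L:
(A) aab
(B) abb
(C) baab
(C) baab

The pumping lemma is applied to a string s that lies in L, so first check membership of each option:
- (A) aab reversed is baa ≠ aab, so it is not a palindrome and is not in L ✗
- (B) abb reversed is bba ≠ abb, so it is not a palindrome and is not in L ✗
- (C) baab reversed is baab, the same string, so it is a palindrome and is in L ✓

Only (C) baab is in L, so it is the only candidate that could play the role of s.
(In a complete proof one picks s in terms of the pumping length p so that |s| ≥ p is guaranteed; a fixed string like baab illustrates the shape of such an s.)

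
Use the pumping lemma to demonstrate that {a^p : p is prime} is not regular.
Assume for contradiction that L is regular, and let p ≥ 1 be the pumping length given by the pumping lemma.
Choose a prime q with q ≥ p (one exists because there are infinitely many primes) and let s = a^q. Then s ∈ L and |s| = q ≥ p.
By the pumping lemma, s = xyz for some x, y, z with |xy| ≤ p, |y| ≥ 1, and xy^i z ∈ L for every i ≥ 0.
Here y = a^k for some k with 1 ≤ k ≤ p, and xy^i z = a^(q + (i − 1)k) for every i ≥ 0.

Take i = q + 1: |xy^(q+1) z| = q + qk = q(k + 1).
Both factors satisfy q ≥ 2 and k + 1 ≥ 2, so q(k + 1) is composite, and xy^(q+1) z ∉ L.

This contradicts the pumping lemma, which requires xy^i z ∈ L for all i ≥ 0.
Hence L = {a^p : p is prime} is not regular. ∎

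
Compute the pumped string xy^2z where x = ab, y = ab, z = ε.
ababab

Given x = 'ab', y = 'ab', z = '' and i = 2:

xy^2z = x + y·y·...·y (2 times) + z
       = 'ab' + 'ab'^2 + ''
       = 'ab' + 'abab' + ''
       = 'ababab'

The pumped string is 'ababab' with length 6.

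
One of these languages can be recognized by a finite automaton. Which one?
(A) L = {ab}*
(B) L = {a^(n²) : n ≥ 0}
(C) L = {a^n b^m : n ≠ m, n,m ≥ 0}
(A) {ab}*

(A) L = {ab}* is regular.

This can be recognized by a finite automaton (DFA/NFA).
Regular expressions like {ab}* define regular languages.

The other choices are not regular:
- {a^(n²) : n ≥ 0}: After pumping, length is no longer a perfect square
- {a^n b^m : n ≠ m, n,m ≥ 0}: After pumping a's, we can make n = m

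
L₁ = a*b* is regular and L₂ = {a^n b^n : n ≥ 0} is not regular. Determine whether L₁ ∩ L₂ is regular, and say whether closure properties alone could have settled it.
No — L₁ ∩ L₂ is not regular.

Every string a^n b^n already lies in a*b*, so L₁ ∩ L₂ = {a^n b^n : n ≥ 0} = L₂ itself, which is the standard non-regular language (pump s = a^p b^p).

Note that the bare facts "L₁ regular, L₂ non-regular" do not settle the question by themselves: the closure of regular languages under ∪, ∩, complement and difference applies only when BOTH operands are regular. With a non-regular operand the result can come out regular or non-regular depending on the specific languages, so one has to work out L₁ ∩ L₂ for this particular pair, as above.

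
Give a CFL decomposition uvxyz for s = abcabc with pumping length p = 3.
u='ab', v='c', x='a', y='b', z='c'

For s = abcabc with pumping length p = 3:

One valid decomposition:
- u = 'ab'
- v = 'c'
- x = 'a'
- y = 'b'
- z = 'c'

Verification:
- uvxyz = 'ab' + 'c' + 'a' + 'b' + 'c' = abcabc ✓
- |vxy| = |'cab'| = 3 ≤ 3 ✓
- |vy| = |'cb'| = 2 > 0 ✓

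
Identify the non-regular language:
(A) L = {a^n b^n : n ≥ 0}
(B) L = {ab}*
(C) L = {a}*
(A) {a^n b^n : n ≥ 0}

(A) L = {a^n b^n : n ≥ 0} is NOT regular.

The pumping lemma can be used to prove this:
After pumping, the number of a's and b's become unequal

The other languages are regular because they can be recognized by finite automata.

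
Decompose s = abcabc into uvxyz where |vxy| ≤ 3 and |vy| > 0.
u='ab', v='c', x='a', y='b', z='c'

For s = abcabc with pumping length p = 3:

One valid decomposition:
- u = 'ab'
- v = 'c'
- x = 'a'
- y = 'b'
- z = 'c'

Verification:
- uvxyz = 'ab' + 'c' + 'a' + 'b' + 'c' = abcabc ✓
- |vxy| = |'cab'| = 3 ≤ 3 ✓
- |vy| = |'cb'| = 2 > 0 ✓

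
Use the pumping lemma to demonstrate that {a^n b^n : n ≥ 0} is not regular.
Assume for contradiction that L is regular, and let p ≥ 1 be the pumping length given by the pumping lemma.
Choose s = a^p b^p. Then s ∈ L and |s| = 2p ≥ p.
By the pumping lemma, s = xyz for some x, y, z with |xy| ≤ p, |y| ≥ 1, and xy^i z ∈ L for every i ≥ 0.
Since |xy| ≤ p and the first p symbols of s are all a's, we must have y = a^k for some k with 1 ≤ k ≤ p.

Take i = 3: xy³z = a^(p + 2k) b^p.
This string has p + 2k a's but p b's, and p + 2k > p because k ≥ 1. So xy³z ∉ L.

This contradicts the pumping lemma, which requires xy^i z ∈ L for all i ≥ 0.
Hence L = {a^n b^n : n ≥ 0} is not regular. ∎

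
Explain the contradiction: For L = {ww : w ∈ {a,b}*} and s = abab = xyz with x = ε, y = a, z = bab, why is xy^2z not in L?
xy²z = aabab ∉ L

Pumping with i = 2 replaces y = a by y² = aa:
- Original: s = xyz = abab; abab splits into halves ab · ab, which are equal, so it is in L (w = ab)
- Pumped: xy²z = ε · aa · bab = aabab
- aabab has odd length 5, so it cannot be written as ww and is not in L

The pumping lemma would require xy²z ∈ L, so this decomposition yields a contradiction.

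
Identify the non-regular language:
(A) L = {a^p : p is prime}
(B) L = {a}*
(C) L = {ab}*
(A) {a^p : p is prime}

(A) L = {a^p : p is prime} is NOT regular.

The pumping lemma can be used to prove this:
After pumping, the length becomes composite

The other languages are regular because they can be recognized by finite automata.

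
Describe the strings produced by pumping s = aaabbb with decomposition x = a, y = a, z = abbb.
{xy^i z : i ≥ 0} = {a^(2+i) b^3 : i ≥ 0} = {aabbb, aaabbb, aaaabbb, ...}

With x = a, y = a, z = abbb: Starting with aaabbb and pumping the second 'a', we get strings with 2+i a's followed by 3 b's for i = 0, 1, 2, ...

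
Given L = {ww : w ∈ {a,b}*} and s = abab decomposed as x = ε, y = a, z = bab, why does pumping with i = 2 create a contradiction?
xy²z = aabab ∉ L

Pumping with i = 2 replaces y = a by y² = aa:
- Original: s = xyz = abab; abab splits into halves ab · ab, which are equal, so it is in L (w = ab)
- Pumped: xy²z = ε · aa · bab = aabab
- aabab has odd length 5, so it cannot be written as ww and is not in L

The pumping lemma would require xy²z ∈ L, so this decomposition yields a contradiction.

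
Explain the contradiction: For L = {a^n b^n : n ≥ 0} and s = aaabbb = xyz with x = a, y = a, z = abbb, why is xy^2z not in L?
xy²z = aaaabbb ∉ L

Pumping with i = 2 replaces y = a by y² = aa:
- Original: s = xyz = aaabbb; aaabbb = a^3 b^3 has equal counts (3 = 3), so it is in L
- Pumped: xy²z = a · aa · abbb = aaaabbb
- aaaabbb has 4 a's and 3 b's; 4 ≠ 3, so it is not in L

The pumping lemma would require xy²z ∈ L, so this decomposition yields a contradiction.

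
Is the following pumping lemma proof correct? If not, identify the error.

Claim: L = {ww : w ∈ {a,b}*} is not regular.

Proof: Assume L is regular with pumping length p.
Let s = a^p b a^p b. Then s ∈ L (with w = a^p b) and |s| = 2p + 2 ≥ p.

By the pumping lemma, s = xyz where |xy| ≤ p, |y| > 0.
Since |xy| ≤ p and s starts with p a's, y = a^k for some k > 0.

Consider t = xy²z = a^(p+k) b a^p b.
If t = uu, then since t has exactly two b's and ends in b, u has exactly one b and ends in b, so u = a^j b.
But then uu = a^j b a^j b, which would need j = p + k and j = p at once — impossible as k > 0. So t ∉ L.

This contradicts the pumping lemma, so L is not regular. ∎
The proof is correct.

This proof is valid because:
1. s = a^p b a^p b is in L and is chosen in terms of p, so |s| ≥ p holds for every p
2. The decomposition analysis is correct: |xy| ≤ p forces y to lie inside the leading a's
3. The contradiction is valid: the argument shows a^(p+k) b a^p b cannot be split into two equal halves
4. The conclusion follows logically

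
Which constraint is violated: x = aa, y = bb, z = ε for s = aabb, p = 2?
Violated: |xy| ≤ p

The decomposition x = aa, y = bb, z = ε for s = aabb with p = 2
violates the constraint: |xy| ≤ p

|xy| = |aabb| = 4 > 2 = p. The decomposition puts too many characters in xy.

Pumping lemma constraints:
1. xyz = s (decomposition is valid)
2. |xy| ≤ p
3. |y| > 0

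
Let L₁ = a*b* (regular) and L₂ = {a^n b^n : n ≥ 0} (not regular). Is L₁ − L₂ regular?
No — L₁ − L₂ is not regular.

a*b* − {a^n b^n} = {a^n b^m : n ≠ m}. If this were regular, then its complement intersected with a*b*, namely {a^n b^n : n ≥ 0}, would be regular too (closure under complement and intersection) — contradiction. So L₁ − L₂ is not regular.

Note that the bare facts "L₁ regular, L₂ non-regular" do not settle the question by themselves: the closure of regular languages under ∪, ∩, complement and difference applies only when BOTH operands are regular. With a non-regular operand the result can come out regular or non-regular depending on the specific languages, so one has to work out L₁ − L₂ for this particular pair, as above.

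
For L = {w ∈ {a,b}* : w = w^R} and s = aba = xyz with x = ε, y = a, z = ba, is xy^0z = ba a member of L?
No

xy⁰z = ε · ε · ba = ba.
ba reversed is ab ≠ ba, so it is not a palindrome and is not in L.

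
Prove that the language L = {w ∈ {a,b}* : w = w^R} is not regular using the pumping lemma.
Assume for contradiction that L is regular, and let p ≥ 1 be the pumping length given by the pumping lemma.
Choose s = a^p b a^p. Then s ∈ L (it reads the same in both directions) and |s| = 2p + 1 ≥ p.
By the pumping lemma, s = xyz for some x, y, z with |xy| ≤ p, |y| ≥ 1, and xy^i z ∈ L for every i ≥ 0.
Since |xy| ≤ p and the first p symbols of s are all a's, y = a^k for some k with 1 ≤ k ≤ p.

Take i = 0: xy⁰z = a^(p − k) b a^p.
Its reversal is a^p b a^(p − k). These differ because the block of a's before the unique b has length p − k in one and p in the other, and p − k ≠ p since k ≥ 1. So xy⁰z is not a palindrome, i.e. xy⁰z ∉ L.

This contradicts the pumping lemma, which requires xy^i z ∈ L for all i ≥ 0.
Hence L = {w ∈ {a,b}* : w = w^R} is not regular. ∎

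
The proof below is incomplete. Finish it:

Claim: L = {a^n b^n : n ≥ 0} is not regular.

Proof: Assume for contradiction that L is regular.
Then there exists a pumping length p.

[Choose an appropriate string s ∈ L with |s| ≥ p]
s = a^p b^p

This string is in L (has equal a's and b's) and has length 2p ≥ p.
Any decomposition xyz with |xy| ≤ p means y consists only of a's,
so pumping will unbalance the counts.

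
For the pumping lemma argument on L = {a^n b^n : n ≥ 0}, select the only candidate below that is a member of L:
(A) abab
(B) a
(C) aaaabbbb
(C) aaaabbbb

The pumping lemma is applied to a string s that lies in L, so first check membership of each option:
- (A) abab has an a after a b, so it is not of the form a^n b^n and is not in L ✗
- (B) a has 1 a's and 0 b's; 1 ≠ 0, so it is not in L ✗
- (C) aaaabbbb = a^4 b^4 has equal counts (4 = 4), so it is in L ✓

Only (C) aaaabbbb is in L, so it is the only candidate that could play the role of s.
(In a complete proof one picks s in terms of the pumping length p so that |s| ≥ p is guaranteed; a fixed string like aaaabbbb illustrates the shape of such an s.)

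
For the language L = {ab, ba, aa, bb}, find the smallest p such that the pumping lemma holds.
p = 3

For a finite language L, the pumping lemma holds vacuously if p > max|s| for s ∈ L.

The longest string in L = {ab, ba, aa, bb} has length 2.
If p = 3, then no string s ∈ L has |s| ≥ p, so the condition is vacuously true.

The minimum pumping length is p = 3.

Why no smaller p works: for any p ≤ 2, the longest string s ∈ L has |s| = 2 ≥ p, so it would
have to be pumpable; but pumping up (i = 2, 3, ...) produces ever longer strings, which cannot all lie in the
finite language L. So the pumping property fails for every p ≤ 2.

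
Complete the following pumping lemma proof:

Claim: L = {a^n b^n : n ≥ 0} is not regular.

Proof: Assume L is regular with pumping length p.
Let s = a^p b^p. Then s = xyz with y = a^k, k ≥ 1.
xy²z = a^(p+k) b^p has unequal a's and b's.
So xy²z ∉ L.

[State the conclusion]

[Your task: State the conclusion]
This contradicts the pumping lemma for regular languages,
which guarantees xy^i z ∈ L for all i ≥ 0.

Since our assumption that L is regular leads to a contradiction,
we conclude that L = {a^n b^n : n ≥ 0} is NOT regular. ∎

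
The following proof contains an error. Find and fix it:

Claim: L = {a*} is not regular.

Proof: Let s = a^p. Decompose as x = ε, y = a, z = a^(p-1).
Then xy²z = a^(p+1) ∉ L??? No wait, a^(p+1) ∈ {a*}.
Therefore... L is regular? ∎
Error: The proof attempts to show a*  is not regular, but a* IS regular!

Correction: a* is a regular language (recognized by a simple DFA with one accepting state and self-loop on 'a'). The pumping lemma can only prove non-regularity, not regularity. For regular languages, pumping always works.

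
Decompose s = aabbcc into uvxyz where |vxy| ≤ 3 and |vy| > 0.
u='aa', v='b', x='b', y='c', z='c'

For s = aabbcc with pumping length p = 3:

One valid decomposition:
- u = 'aa'
- v = 'b'
- x = 'b'
- y = 'c'
- z = 'c'

Verification:
- uvxyz = 'aa' + 'b' + 'b' + 'c' + 'c' = aabbcc ✓
- |vxy| = |'bbc'| = 3 ≤ 3 ✓
- |vy| = |'bc'| = 2 > 0 ✓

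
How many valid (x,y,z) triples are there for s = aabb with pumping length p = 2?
3

For s = 'aabb' with pumping length p = 2:

Constraints: |xy| ≤ 2, |y| > 0

Valid decompositions (|xy| ≤ p, |y| ≥ 1):
  • x='', y='a', z='abb'
  • x='a', y='a', z='bb'
  • x='', y='aa', z='bb'

Total count: 3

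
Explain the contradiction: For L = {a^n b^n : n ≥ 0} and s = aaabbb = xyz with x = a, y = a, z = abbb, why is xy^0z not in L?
xy⁰z = aabbb ∉ L

Pumping with i = 0 replaces y = a by y⁰ = ε:
- Original: s = xyz = aaabbb; aaabbb = a^3 b^3 has equal counts (3 = 3), so it is in L
- Pumped: xy⁰z = a · ε · abbb = aabbb
- aabbb has 2 a's and 3 b's; 2 ≠ 3, so it is not in L

The pumping lemma would require xy⁰z ∈ L, so this decomposition yields a contradiction.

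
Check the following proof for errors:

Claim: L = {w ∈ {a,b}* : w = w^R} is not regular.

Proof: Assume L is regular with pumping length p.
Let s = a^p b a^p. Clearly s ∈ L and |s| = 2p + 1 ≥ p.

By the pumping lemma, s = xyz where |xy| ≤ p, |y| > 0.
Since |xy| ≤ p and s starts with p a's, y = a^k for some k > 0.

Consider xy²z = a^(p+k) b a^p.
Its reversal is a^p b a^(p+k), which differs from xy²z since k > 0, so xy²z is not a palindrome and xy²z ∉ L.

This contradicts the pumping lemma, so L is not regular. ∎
The proof is correct.

This proof is valid because:
1. s = a^p b a^p is in L and is chosen in terms of p, so |s| ≥ p holds for every p
2. The decomposition analysis is correct: |xy| ≤ p forces y to lie inside the leading a's
3. The contradiction is valid: a^(p+k) b a^p has more a's before the b than after it, so it is not a palindrome
4. The conclusion follows logically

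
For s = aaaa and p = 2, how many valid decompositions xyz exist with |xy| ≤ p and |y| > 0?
3

For s = 'aaaa' with pumping length p = 2:

Constraints: |xy| ≤ 2, |y| > 0

Valid decompositions (|xy| ≤ p, |y| ≥ 1):
  • x='', y='a', z='aaa'
  • x='a', y='a', z='aa'
  • x='', y='aa', z='aa'

Total count: 3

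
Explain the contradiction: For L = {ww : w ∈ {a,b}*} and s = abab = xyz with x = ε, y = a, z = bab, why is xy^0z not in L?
xy⁰z = bab ∉ L

Pumping with i = 0 replaces y = a by y⁰ = ε:
- Original: s = xyz = abab; abab splits into halves ab · ab, which are equal, so it is in L (w = ab)
- Pumped: xy⁰z = ε · ε · bab = bab
- bab has odd length 3, so it cannot be written as ww and is not in L

The pumping lemma would require xy⁰z ∈ L, so this decomposition yields a contradiction.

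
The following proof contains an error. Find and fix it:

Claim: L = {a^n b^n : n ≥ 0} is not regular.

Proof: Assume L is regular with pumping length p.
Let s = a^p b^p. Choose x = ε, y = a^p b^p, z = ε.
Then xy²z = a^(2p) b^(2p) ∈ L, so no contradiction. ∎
Error: The decomposition violates |xy| ≤ p. With y = a^p b^p, |xy| = |y| = 2p > p. (The proof also miscomputes xy²z, which would be a^p b^p a^p b^p rather than a^(2p) b^(2p), and it wrongly treats one harmless decomposition as settling the matter — the prover does not get to choose the decomposition.)

Correction: The pumping lemma requires |xy| ≤ p, and the argument must handle every decomposition satisfying |xy| ≤ p, |y| ≥ 1. Since s starts with p a's, any such y consists only of a's, say y = a^k with k ≥ 1. Then xy²z = a^(p+k) b^p has unequal numbers of a's and b's, so xy²z ∉ L — the required contradiction.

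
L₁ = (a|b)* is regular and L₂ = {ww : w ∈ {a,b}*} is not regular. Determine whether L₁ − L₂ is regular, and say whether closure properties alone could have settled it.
No — L₁ − L₂ is not regular.

L₁ − L₂ is the complement of {ww} within {a,b}*. If it were regular, its complement {ww} would be regular as well (regular languages are closed under complement) — contradiction. So L₁ − L₂ is not regular.

Note that the bare facts "L₁ regular, L₂ non-regular" do not settle the question by themselves: the closure of regular languages under ∪, ∩, complement and difference applies only when BOTH operands are regular. With a non-regular operand the result can come out regular or non-regular depending on the specific languages, so one has to work out L₁ − L₂ for this particular pair, as above.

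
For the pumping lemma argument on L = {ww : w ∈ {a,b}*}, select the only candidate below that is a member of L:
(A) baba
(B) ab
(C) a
(A) baba

The pumping lemma is applied to a string s that lies in L, so first check membership of each option:
- (A) baba splits into halves ba · ba, which are equal, so it is in L (w = ba) ✓
- (B) ab has length 2; its halves are a and b, which differ, so it is not in L ✗
- (C) a has odd length 1, so it cannot be written as ww and is not in L ✗

Only (A) baba is in L, so it is the only candidate that could play the role of s.
(In a complete proof one picks s in terms of the pumping length p so that |s| ≥ p is guaranteed; a fixed string like baba illustrates the shape of such an s.)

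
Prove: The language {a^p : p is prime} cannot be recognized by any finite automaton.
Assume for contradiction that L is regular, and let p ≥ 1 be the pumping length given by the pumping lemma.
Choose a prime q with q ≥ p (one exists because there are infinitely many primes) and let s = a^q. Then s ∈ L and |s| = q ≥ p.
By the pumping lemma, s = xyz for some x, y, z with |xy| ≤ p, |y| ≥ 1, and xy^i z ∈ L for every i ≥ 0.
Here y = a^k for some k with 1 ≤ k ≤ p, and xy^i z = a^(q + (i − 1)k) for every i ≥ 0.

Take i = q + 1: |xy^(q+1) z| = q + qk = q(k + 1).
Both factors satisfy q ≥ 2 and k + 1 ≥ 2, so q(k + 1) is composite, and xy^(q+1) z ∉ L.

This contradicts the pumping lemma, which requires xy^i z ∈ L for all i ≥ 0.
Hence L = {a^p : p is prime} is not regular. ∎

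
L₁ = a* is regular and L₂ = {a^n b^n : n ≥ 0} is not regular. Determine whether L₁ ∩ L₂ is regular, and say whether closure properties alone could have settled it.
Yes — L₁ ∩ L₂ is regular.

A string of a* contains no b's, and the only string of {a^n b^n} with no b's is ε (n = 0). So L₁ ∩ L₂ = {ε}, a finite language, which is regular.

Note that the bare facts "L₁ regular, L₂ non-regular" do not settle the question by themselves: the closure of regular languages under ∪, ∩, complement and difference applies only when BOTH operands are regular. With a non-regular operand the result can come out regular or non-regular depending on the specific languages, so one has to work out L₁ ∩ L₂ for this particular pair, as above.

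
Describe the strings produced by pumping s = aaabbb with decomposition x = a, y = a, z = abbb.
{xy^i z : i ≥ 0} = {a^(2+i) b^3 : i ≥ 0} = {aabbb, aaabbb, aaaabbb, ...}

With x = a, y = a, z = abbb: Starting with aaabbb and pumping the second 'a', we get strings with 2+i a's followed by 3 b's for i = 0, 1, 2, ...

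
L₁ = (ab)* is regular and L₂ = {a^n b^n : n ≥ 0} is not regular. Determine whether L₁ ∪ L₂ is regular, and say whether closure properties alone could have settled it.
No — L₁ ∪ L₂ is not regular.

Let U = (ab)* ∪ {a^n b^n}. If U were regular, then U ∩ aa*bb* would be regular (closure under intersection with a regular language). But (ab)* ∩ aa*bb* = {ab} and {a^n b^n} ∩ aa*bb* = {a^n b^n : n ≥ 1}, so U ∩ aa*bb* = {a^n b^n : n ≥ 1}, which is not regular. Hence U is not regular.

Note that the bare facts "L₁ regular, L₂ non-regular" do not settle the question by themselves: the closure of regular languages under ∪, ∩, complement and difference applies only when BOTH operands are regular. With a non-regular operand the result can come out regular or non-regular depending on the specific languages, so one has to work out L₁ ∪ L₂ for this particular pair, as above.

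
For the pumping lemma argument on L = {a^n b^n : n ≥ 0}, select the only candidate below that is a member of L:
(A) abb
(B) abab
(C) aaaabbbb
(C) aaaabbbb

The pumping lemma is applied to a string s that lies in L, so first check membership of each option:
- (A) abb has 1 a's and 2 b's; 1 ≠ 2, so it is not in L ✗
- (B) abab has an a after a b, so it is not of the form a^n b^n and is not in L ✗
- (C) aaaabbbb = a^4 b^4 has equal counts (4 = 4), so it is in L ✓

Only (C) aaaabbbb is in L, so it is the only candidate that could play the role of s.
(In a complete proof one picks s in terms of the pumping length p so that |s| ≥ p is guaranteed; a fixed string like aaaabbbb illustrates the shape of such an s.)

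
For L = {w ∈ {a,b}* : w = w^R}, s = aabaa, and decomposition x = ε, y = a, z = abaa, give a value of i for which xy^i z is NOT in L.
i = 0

xy⁰z = ε · ε · abaa = abaa; abaa reversed is aaba ≠ abaa, so it is not a palindrome and is not in L.
(Other choices also work, e.g. i = 2, 3; only i = 1 is guaranteed to stay in L since xy¹z = s.)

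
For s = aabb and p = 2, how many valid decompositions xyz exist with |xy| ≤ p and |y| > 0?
3

For s = 'aabb' with pumping length p = 2:

Constraints: |xy| ≤ 2, |y| > 0

Valid decompositions (|xy| ≤ p, |y| ≥ 1):
  • x='', y='a', z='abb'
  • x='a', y='a', z='bb'
  • x='', y='aa', z='bb'

Total count: 3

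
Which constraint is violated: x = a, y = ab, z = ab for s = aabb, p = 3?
Violated: xyz = s

The decomposition x = a, y = ab, z = ab for s = aabb with p = 3
violates the constraint: xyz = s

xyz = 'a' + 'ab' + 'ab' = 'aabab' ≠ 'aabb' = s. The decomposition doesn't reconstruct s.

Pumping lemma constraints:
1. xyz = s (decomposition is valid)
2. |xy| ≤ p
3. |y| > 0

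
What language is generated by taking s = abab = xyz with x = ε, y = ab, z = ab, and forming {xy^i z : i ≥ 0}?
{xy^i z : i ≥ 0} = {(ab)^(i+1) : i ≥ 0} = {ab, abab, ababab, ...}

With x = ε, y = ab, z = ab: Pumping 'ab' gives strings of alternating a's and b's.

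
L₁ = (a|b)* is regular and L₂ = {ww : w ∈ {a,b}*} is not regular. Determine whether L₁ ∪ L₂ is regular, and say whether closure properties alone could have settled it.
Yes — L₁ ∪ L₂ is regular.

{ww} ⊆ (a|b)*, so L₁ ∪ L₂ = (a|b)*, which is regular.

Note that the bare facts "L₁ regular, L₂ non-regular" do not settle the question by themselves: the closure of regular languages under ∪, ∩, complement and difference applies only when BOTH operands are regular. With a non-regular operand the result can come out regular or non-regular depending on the specific languages, so one has to work out L₁ ∪ L₂ for this particular pair, as above.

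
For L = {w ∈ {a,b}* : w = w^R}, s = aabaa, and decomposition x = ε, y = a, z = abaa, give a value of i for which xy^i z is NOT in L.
i = 0

xy⁰z = ε · ε · abaa = abaa; abaa reversed is aaba ≠ abaa, so it is not a palindrome and is not in L.
(Other choices also work, e.g. i = 2, 3; only i = 1 is guaranteed to stay in L since xy¹z = s.)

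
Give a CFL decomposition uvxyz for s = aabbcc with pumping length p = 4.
u='a', v='a', x='bb', y='c', z='c'

For s = aabbcc with pumping length p = 4:

One valid decomposition:
- u = 'a'
- v = 'a'
- x = 'bb'
- y = 'c'
- z = 'c'

Verification:
- uvxyz = 'a' + 'a' + 'bb' + 'c' + 'c' = aabbcc ✓
- |vxy| = |'abbc'| = 4 ≤ 4 ✓
- |vy| = |'ac'| = 2 > 0 ✓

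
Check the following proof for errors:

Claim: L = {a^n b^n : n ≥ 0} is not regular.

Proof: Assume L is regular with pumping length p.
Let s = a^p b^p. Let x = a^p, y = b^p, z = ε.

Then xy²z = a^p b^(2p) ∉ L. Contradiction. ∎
The proof is INCORRECT.

Error: The decomposition violates |xy| ≤ p.
With x = a^p and y = b^p, we have |xy| = 2p > p.
The pumping lemma requires |xy| ≤ p, so y must be within the first p characters.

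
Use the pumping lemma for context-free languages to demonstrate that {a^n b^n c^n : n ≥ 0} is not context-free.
Assume for contradiction that L is context-free, and let p ≥ 1 be the pumping length given by the pumping lemma for CFLs.
Choose s = a^p b^p c^p. Then s ∈ L and |s| = 3p ≥ p.
By the CFL pumping lemma, s = uvxyz for some u, v, x, y, z with |vxy| ≤ p, |vy| ≥ 1, and uv^i xy^i z ∈ L for every i ≥ 0.

Because |vxy| ≤ p, the window vxy cannot contain both an a and a c: any substring of s containing both must include the entire block b^p plus at least one a and one c, so it has length ≥ p + 2 > p.
Hence at least one of the letters a, c does not occur in vy at all.

Take i = 0: the string uxz is obtained from s by deleting |vy| ≥ 1 symbols, so |uxz| = 3p − |vy| < 3p.
But the letter (a or c) that does not occur in vy still occurs exactly p times in uxz. Every string of L with exactly p copies of some letter is a^p b^p c^p, of length 3p. Since |uxz| < 3p, uxz ∉ L.

This contradicts the CFL pumping lemma, which requires uv^i xy^i z ∈ L for all i ≥ 0.
Hence L = {a^n b^n c^n : n ≥ 0} is not context-free. ∎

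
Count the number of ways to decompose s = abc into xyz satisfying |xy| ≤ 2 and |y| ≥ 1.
3

For s = 'abc' with pumping length p = 2:

Constraints: |xy| ≤ 2, |y| > 0

Valid decompositions (|xy| ≤ p, |y| ≥ 1):
  • x='', y='a', z='bc'
  • x='a', y='b', z='c'
  • x='', y='ab', z='c'

Total count: 3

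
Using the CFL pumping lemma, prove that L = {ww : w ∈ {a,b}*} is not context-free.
Assume for contradiction that L is context-free, and let p ≥ 1 be the pumping length given by the pumping lemma for CFLs.
Choose s = a^p b^p a^p b^p. Then s ∈ L (take w = a^p b^p) and |s| = 4p ≥ p.
By the CFL pumping lemma, s = uvxyz for some u, v, x, y, z with |vxy| ≤ p, |vy| ≥ 1, and uv^i xy^i z ∈ L for every i ≥ 0.

Write s as four blocks A₁ B₁ A₂ B₂ with A₁ = A₂ = a^p and B₁ = B₂ = b^p. Since |vxy| ≤ p, the window vxy lies inside at most two adjacent blocks. Take i = 0 and let t = uxz, so |t| = 4p − |vy| with 1 ≤ |vy| ≤ p. If |t| is odd, t ∉ L immediately, so assume |vy| is even (hence |vy| ≥ 2) and |t|/2 = 2p − |vy|/2, which satisfies p ≤ |t|/2 ≤ 2p − 1.

Case 1 (vxy inside A₁B₁): t = a^(p−j) b^(p−l) a^p b^p with j + l = |vy|. The second half of t has length < 2p, so it is a suffix of the trailing a^p b^p and ends in b; the first half is a^(p−j) b^(p−l) a^((j+l)/2), which ends in a because (j+l)/2 ≥ 1. The halves differ, so t ∉ L.

Case 2 (vxy inside B₁A₂, straddling the middle): t = a^p b^(p−j) a^(p−l) b^p with j + l = |vy|. If t = ww, then w is a prefix of t of length ≥ p, so w begins with a^p; and w is a suffix of t of length ≥ p, so w ends with b^p. That forces |w| ≥ 2p, contradicting |w| = |t|/2 ≤ 2p − 1. So t ∉ L.

Case 3 (vxy inside A₂B₂): t = a^p b^p a^(p−j) b^(p−l) with j + l = |vy|. The first half of t is a prefix of a^p b^p, so it begins with a; the second half is b^((j+l)/2) a^(p−j) b^(p−l), which begins with b. The halves differ, so t ∉ L.

In every case uv⁰xy⁰z = uxz ∉ L.

This contradicts the CFL pumping lemma, which requires uv^i xy^i z ∈ L for all i ≥ 0.
Hence L = {ww : w ∈ {a,b}*} is not context-free. ∎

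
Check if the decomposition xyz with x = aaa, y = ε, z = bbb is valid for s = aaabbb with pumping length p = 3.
Violated: |y| > 0

The decomposition x = aaa, y = ε, z = bbb for s = aaabbb with p = 3
violates the constraint: |y| > 0

|y| = 0, but the pumping lemma requires |y| > 0 (y must be non-empty).

Pumping lemma constraints:
1. xyz = s (decomposition is valid)
2. |xy| ≤ p
3. |y| > 0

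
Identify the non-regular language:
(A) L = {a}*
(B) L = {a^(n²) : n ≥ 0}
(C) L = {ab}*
(B) {a^(n²) : n ≥ 0}

(B) L = {a^(n²) : n ≥ 0} is NOT regular.

The pumping lemma can be used to prove this:
After pumping, length is no longer a perfect square

The other languages are regular because they can be recognized by finite automata.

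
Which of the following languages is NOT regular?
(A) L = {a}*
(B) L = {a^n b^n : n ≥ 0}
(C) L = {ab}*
(B) {a^n b^n : n ≥ 0}

(B) L = {a^n b^n : n ≥ 0} is NOT regular.

The pumping lemma can be used to prove this:
After pumping, the number of a's and b's become unequal

The other languages are regular because they can be recognized by finite automata.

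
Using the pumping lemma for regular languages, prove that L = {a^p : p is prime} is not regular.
Assume for contradiction that L is regular, and let p ≥ 1 be the pumping length given by the pumping lemma.
Choose a prime q with q ≥ p (one exists because there are infinitely many primes) and let s = a^q. Then s ∈ L and |s| = q ≥ p.
By the pumping lemma, s = xyz for some x, y, z with |xy| ≤ p, |y| ≥ 1, and xy^i z ∈ L for every i ≥ 0.
Here y = a^k for some k with 1 ≤ k ≤ p, and xy^i z = a^(q + (i − 1)k) for every i ≥ 0.

Take i = q + 1: |xy^(q+1) z| = q + qk = q(k + 1).
Both factors satisfy q ≥ 2 and k + 1 ≥ 2, so q(k + 1) is composite, and xy^(q+1) z ∉ L.

This contradicts the pumping lemma, which requires xy^i z ∈ L for all i ≥ 0.
Hence L = {a^p : p is prime} is not regular. ∎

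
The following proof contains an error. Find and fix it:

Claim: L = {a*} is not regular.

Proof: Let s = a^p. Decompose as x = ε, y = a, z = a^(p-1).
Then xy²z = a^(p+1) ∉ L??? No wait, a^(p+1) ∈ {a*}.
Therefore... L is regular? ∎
Error: The proof attempts to show a*  is not regular, but a* IS regular!

Correction: a* is a regular language (recognized by a simple DFA with one accepting state and self-loop on 'a'). The pumping lemma can only prove non-regularity, not regularity. For regular languages, pumping always works.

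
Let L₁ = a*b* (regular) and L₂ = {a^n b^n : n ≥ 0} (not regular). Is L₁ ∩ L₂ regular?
No — L₁ ∩ L₂ is not regular.

Every string a^n b^n already lies in a*b*, so L₁ ∩ L₂ = {a^n b^n : n ≥ 0} = L₂ itself, which is the standard non-regular language (pump s = a^p b^p).

Note that the bare facts "L₁ regular, L₂ non-regular" do not settle the question by themselves: the closure of regular languages under ∪, ∩, complement and difference applies only when BOTH operands are regular. With a non-regular operand the result can come out regular or non-regular depending on the specific languages, so one has to work out L₁ ∩ L₂ for this particular pair, as above.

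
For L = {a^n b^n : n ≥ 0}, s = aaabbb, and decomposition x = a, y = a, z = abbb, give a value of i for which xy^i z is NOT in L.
i = 0

xy⁰z = a · ε · abbb = aabbb; aabbb has 2 a's and 3 b's; 2 ≠ 3, so it is not in L.
(Other choices also work, e.g. i = 2, 3; only i = 1 is guaranteed to stay in L since xy¹z = s.)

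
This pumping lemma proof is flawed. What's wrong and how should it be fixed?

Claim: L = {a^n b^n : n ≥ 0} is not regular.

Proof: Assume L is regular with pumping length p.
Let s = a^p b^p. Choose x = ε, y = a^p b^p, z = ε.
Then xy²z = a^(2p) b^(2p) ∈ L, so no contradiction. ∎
Error: The decomposition violates |xy| ≤ p. With y = a^p b^p, |xy| = |y| = 2p > p. (The proof also miscomputes xy²z, which would be a^p b^p a^p b^p rather than a^(2p) b^(2p), and it wrongly treats one harmless decomposition as settling the matter — the prover does not get to choose the decomposition.)

Correction: The pumping lemma requires |xy| ≤ p, and the argument must handle every decomposition satisfying |xy| ≤ p, |y| ≥ 1. Since s starts with p a's, any such y consists only of a's, say y = a^k with k ≥ 1. Then xy²z = a^(p+k) b^p has unequal numbers of a's and b's, so xy²z ∉ L — the required contradiction.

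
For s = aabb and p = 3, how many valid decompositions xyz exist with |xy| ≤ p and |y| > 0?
6

For s = 'aabb' with pumping length p = 3:

Constraints: |xy| ≤ 3, |y| > 0

Valid decompositions (|xy| ≤ p, |y| ≥ 1):
  • x='', y='a', z='abb'
  • x='a', y='a', z='bb'
  • x='', y='aa', z='bb'
  • x='aa', y='b', z='b'
  • x='a', y='ab', z='b'
  • x='', y='aab', z='b'

Total count: 6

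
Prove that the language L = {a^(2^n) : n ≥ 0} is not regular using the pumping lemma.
Assume for contradiction that L is regular, and let p ≥ 1 be the pumping length given by the pumping lemma.
Choose s = a^(2^p). Then s ∈ L and |s| = 2^p ≥ p.
By the pumping lemma, s = xyz for some x, y, z with |xy| ≤ p, |y| ≥ 1, and xy^i z ∈ L for every i ≥ 0.
Here y = a^k for some k with 1 ≤ k ≤ |xy| ≤ p, and p < 2^p.

Take i = 2: |xy²z| = 2^p + k.
Now 2^p < 2^p + k ≤ 2^p + p < 2^p + 2^p = 2^(p+1).
So |xy²z| lies strictly between the consecutive powers of two 2^p and 2^(p+1), hence is not a power of 2, and xy²z ∉ L.

This contradicts the pumping lemma, which requires xy^i z ∈ L for all i ≥ 0.
Hence L = {a^(2^n) : n ≥ 0} is not regular. ∎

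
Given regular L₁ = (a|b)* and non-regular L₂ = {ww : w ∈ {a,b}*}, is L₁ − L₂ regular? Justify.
No — L₁ − L₂ is not regular.

L₁ − L₂ is the complement of {ww} within {a,b}*. If it were regular, its complement {ww} would be regular as well (regular languages are closed under complement) — contradiction. So L₁ − L₂ is not regular.

Note that the bare facts "L₁ regular, L₂ non-regular" do not settle the question by themselves: the closure of regular languages under ∪, ∩, complement and difference applies only when BOTH operands are regular. With a non-regular operand the result can come out regular or non-regular depending on the specific languages, so one has to work out L₁ − L₂ for this particular pair, as above.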